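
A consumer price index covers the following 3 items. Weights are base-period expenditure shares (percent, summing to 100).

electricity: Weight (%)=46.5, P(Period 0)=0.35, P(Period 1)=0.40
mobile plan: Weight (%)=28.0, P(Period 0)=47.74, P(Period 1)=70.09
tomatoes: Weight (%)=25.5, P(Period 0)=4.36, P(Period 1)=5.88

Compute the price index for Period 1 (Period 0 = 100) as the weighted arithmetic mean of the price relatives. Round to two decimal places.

electricity: 46.5 × (0.40/0.35) = 46.5 × 1.142857 = 53.1429
mobile plan: 28.0 × (70.09/47.74) = 28.0 × 1.468161 = 41.1085
tomatoes: 25.5 × (5.88/4.36) = 25.5 × 1.348624 = 34.3899
Index = Σ wᵢ·(p₁ᵢ/p₀ᵢ) = 53.1429 + 41.1085 + 34.3899 = 128.6413

128.64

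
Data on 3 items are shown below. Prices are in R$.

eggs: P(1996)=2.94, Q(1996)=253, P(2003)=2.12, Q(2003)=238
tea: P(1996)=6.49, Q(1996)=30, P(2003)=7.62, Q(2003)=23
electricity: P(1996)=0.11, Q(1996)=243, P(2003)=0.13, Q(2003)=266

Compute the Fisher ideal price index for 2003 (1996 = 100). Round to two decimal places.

81.93

Laspeyres component (base-period weights):
ΣP(2003)Q(1996) = 2.12×253 + 7.62×30 + 0.13×243 = 536.36 + 228.6 + 31.59 = 796.55
ΣP(1996)Q(1996) = 2.94×253 + 6.49×30 + 0.11×243 = 743.82 + 194.7 + 26.73 = 965.25
L = 796.55 / 965.25 × 100 = 82.5227
Paasche component (current-period weights):
ΣP(2003)Q(2003) = 2.12×238 + 7.62×23 + 0.13×266 = 504.56 + 175.26 + 34.58 = 714.4
ΣP(1996)Q(2003) = 2.94×238 + 6.49×23 + 0.11×266 = 699.72 + 149.27 + 29.26 = 878.25
P = 714.4 / 878.25 × 100 = 81.3436
Fisher = √(L × P) = √(82.5227 × 81.3436) = 81.9310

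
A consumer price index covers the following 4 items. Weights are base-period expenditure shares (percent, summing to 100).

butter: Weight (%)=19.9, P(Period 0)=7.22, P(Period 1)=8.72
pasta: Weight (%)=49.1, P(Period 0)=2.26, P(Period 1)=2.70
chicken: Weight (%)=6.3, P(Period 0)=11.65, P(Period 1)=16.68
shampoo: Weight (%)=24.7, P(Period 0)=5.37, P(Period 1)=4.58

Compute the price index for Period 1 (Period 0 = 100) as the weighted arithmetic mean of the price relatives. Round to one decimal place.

butter: 19.9 × (8.72/7.22) = 19.9 × 1.207756 = 24.0343
pasta: 49.1 × (2.70/2.26) = 49.1 × 1.194690 = 58.6593
chicken: 6.3 × (16.68/11.65) = 6.3 × 1.431760 = 9.0201
shampoo: 24.7 × (4.58/5.37) = 24.7 × 0.852886 = 21.0663
Index = Σ wᵢ·(p₁ᵢ/p₀ᵢ) = 24.0343 + 58.6593 + 9.0201 + 21.0663 = 112.7800

112.8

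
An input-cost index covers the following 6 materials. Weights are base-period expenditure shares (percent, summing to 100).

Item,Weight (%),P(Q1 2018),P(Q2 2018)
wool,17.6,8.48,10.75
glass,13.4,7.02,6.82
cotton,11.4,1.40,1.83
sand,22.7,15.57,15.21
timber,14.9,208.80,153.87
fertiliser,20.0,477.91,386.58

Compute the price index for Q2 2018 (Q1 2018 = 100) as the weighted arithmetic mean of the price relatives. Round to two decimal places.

wool: 17.6 × (10.75/8.48) = 17.6 × 1.267689 = 22.3113
glass: 13.4 × (6.82/7.02) = 13.4 × 0.971510 = 13.0182
cotton: 11.4 × (1.83/1.40) = 11.4 × 1.307143 = 14.9014
sand: 22.7 × (15.21/15.57) = 22.7 × 0.976879 = 22.1751
timber: 14.9 × (153.87/208.80) = 14.9 × 0.736925 = 10.9802
fertiliser: 20.0 × (386.58/477.91) = 20.0 × 0.808897 = 16.1779
Index = Σ wᵢ·(p₁ᵢ/p₀ᵢ) = 22.3113 + 13.0182 + 14.9014 + 22.1751 + 10.9802 + 16.1779 = 99.5643

99.56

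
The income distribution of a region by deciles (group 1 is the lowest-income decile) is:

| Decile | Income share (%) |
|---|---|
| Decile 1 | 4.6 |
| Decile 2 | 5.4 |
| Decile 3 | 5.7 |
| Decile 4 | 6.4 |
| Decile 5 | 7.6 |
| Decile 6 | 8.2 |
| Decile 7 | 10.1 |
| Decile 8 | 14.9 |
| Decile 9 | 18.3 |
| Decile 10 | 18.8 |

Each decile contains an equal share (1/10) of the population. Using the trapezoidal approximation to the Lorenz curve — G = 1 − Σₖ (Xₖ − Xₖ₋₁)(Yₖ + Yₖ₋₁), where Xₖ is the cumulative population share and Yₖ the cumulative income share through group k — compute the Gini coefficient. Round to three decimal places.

Cumulative income shares Yₖ: 0.0460, 0.1000, 0.1570, 0.2210, 0.2970, 0.3790, 0.4800, 0.6290, 0.8120, 1.0000
Σ (Xₖ−Xₖ₋₁)(Yₖ+Yₖ₋₁) = (1/10)(0.0460+0.0000) + (1/10)(0.1000+0.0460) + (1/10)(0.1570+0.1000) + (1/10)(0.2210+0.1570) + (1/10)(0.2970+0.2210) + (1/10)(0.3790+0.2970) + (1/10)(0.4800+0.3790) + (1/10)(0.6290+0.4800) + (1/10)(0.8120+0.6290) + (1/10)(1.0000+0.8120)
  = 0.0046 + 0.0146 + 0.0257 + 0.0378 + 0.0518 + 0.0676 + 0.0859 + 0.1109 + 0.1441 + 0.1812 = 0.7242
G = 1 − 0.7242 = 0.2758

0.276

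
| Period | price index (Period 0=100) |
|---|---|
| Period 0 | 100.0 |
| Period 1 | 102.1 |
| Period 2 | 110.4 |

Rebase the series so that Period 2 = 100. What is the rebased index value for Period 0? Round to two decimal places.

90.58

Rebased(Period 0) = 100.0 / 110.4 × 100 = 90.5797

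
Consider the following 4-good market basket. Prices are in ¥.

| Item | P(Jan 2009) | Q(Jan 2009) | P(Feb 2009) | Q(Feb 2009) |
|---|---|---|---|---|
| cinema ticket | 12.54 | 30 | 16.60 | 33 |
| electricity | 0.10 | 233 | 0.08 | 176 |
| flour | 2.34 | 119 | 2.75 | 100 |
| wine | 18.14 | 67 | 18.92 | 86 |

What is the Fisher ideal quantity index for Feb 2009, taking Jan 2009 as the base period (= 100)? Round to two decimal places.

Laspeyres component (base-period weights):
ΣP(Jan 2009)Q(Feb 2009) = 12.54×33 + 0.10×176 + 2.34×100 + 18.14×86 = 413.82 + 17.6 + 234 + 1560.04 = 2225.46
ΣP(Jan 2009)Q(Jan 2009) = 12.54×30 + 0.10×233 + 2.34×119 + 18.14×67 = 376.2 + 23.3 + 278.46 + 1215.38 = 1893.34
L = 2225.46 / 1893.34 × 100 = 117.5415
Paasche component (current-period weights):
ΣP(Feb 2009)Q(Feb 2009) = 16.60×33 + 0.08×176 + 2.75×100 + 18.92×86 = 547.8 + 14.08 + 275 + 1627.12 = 2464
ΣP(Feb 2009)Q(Jan 2009) = 16.60×30 + 0.08×233 + 2.75×119 + 18.92×67 = 498 + 18.64 + 327.25 + 1267.64 = 2111.53
P = 2464 / 2111.53 × 100 = 116.6926
Fisher = √(L × P) = √(117.5415 × 116.6926) = 117.1163

117.12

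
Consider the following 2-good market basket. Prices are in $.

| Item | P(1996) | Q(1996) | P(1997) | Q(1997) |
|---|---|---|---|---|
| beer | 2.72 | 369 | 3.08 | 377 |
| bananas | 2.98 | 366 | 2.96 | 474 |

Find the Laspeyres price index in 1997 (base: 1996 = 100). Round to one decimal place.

106.0

Laspeyres price index uses base-period quantities as weights.
ΣP(1997)·Q(1996) = 3.08×369 + 2.96×366 = 1136.52 + 1083.36 = 2219.88
ΣP(1996)·Q(1996) = 2.72×369 + 2.98×366 = 1003.68 + 1090.68 = 2094.36
Index = 2219.88 / 2094.36 × 100 = 105.9932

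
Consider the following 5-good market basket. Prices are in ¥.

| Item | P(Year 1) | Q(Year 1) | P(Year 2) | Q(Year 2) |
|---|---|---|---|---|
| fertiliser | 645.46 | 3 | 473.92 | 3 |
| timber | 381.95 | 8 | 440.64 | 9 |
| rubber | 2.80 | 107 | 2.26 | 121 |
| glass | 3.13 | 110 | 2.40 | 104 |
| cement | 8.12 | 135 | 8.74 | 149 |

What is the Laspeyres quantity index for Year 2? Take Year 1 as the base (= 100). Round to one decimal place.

Laspeyres quantity index uses base-period prices as weights.
ΣP(Year 1)·Q(Year 2) = 645.46×3 + 381.95×9 + 2.80×121 + 3.13×104 + 8.12×149 = 1936.38 + 3437.55 + 338.8 + 325.52 + 1209.88 = 7248.13
ΣP(Year 1)·Q(Year 1) = 645.46×3 + 381.95×8 + 2.80×107 + 3.13×110 + 8.12×135 = 1936.38 + 3055.6 + 299.6 + 344.3 + 1096.2 = 6732.08
Index = 7248.13 / 6732.08 × 100 = 107.6655

107.7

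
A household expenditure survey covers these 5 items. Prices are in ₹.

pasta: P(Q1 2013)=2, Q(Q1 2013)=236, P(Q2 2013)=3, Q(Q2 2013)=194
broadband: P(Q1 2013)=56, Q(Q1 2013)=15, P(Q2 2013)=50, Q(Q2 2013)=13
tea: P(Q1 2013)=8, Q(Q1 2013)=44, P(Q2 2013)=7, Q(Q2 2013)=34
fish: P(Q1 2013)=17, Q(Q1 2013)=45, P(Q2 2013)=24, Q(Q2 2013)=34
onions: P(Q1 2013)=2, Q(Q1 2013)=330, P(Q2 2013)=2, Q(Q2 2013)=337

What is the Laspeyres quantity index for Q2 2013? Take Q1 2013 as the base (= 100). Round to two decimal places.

Laspeyres quantity index uses base-period prices as weights.
ΣP(Q1 2013)·Q(Q2 2013) = 2×194 + 56×13 + 8×34 + 17×34 + 2×337 = 388 + 728 + 272 + 578 + 674 = 2640
ΣP(Q1 2013)·Q(Q1 2013) = 2×236 + 56×15 + 8×44 + 17×45 + 2×330 = 472 + 840 + 352 + 765 + 660 = 3089
Index = 2640 / 3089 × 100 = 85.4646

85.46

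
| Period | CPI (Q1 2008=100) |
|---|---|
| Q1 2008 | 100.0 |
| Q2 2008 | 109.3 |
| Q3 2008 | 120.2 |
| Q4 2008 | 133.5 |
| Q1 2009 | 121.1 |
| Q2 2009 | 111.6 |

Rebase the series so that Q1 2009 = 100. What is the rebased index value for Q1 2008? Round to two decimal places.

Rebased(Q1 2008) = 100.0 / 121.1 × 100 = 82.5764

82.58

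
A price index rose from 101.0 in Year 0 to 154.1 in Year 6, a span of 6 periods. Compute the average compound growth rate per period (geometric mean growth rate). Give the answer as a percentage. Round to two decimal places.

Growth factor = (154.1/101.0)^(1/6) = (1.525743)^(1/6) = 1.072952
Growth rate = 1.072952 − 1 = 0.072952 = 7.2952%

7.30%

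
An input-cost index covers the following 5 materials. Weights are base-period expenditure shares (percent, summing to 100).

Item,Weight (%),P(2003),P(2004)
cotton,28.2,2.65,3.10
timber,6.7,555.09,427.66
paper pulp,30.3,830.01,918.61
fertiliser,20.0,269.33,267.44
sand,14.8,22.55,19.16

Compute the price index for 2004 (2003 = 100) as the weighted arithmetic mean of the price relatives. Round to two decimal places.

cotton: 28.2 × (3.10/2.65) = 28.2 × 1.169811 = 32.9887
timber: 6.7 × (427.66/555.09) = 6.7 × 0.770434 = 5.1619
paper pulp: 30.3 × (918.61/830.01) = 30.3 × 1.106746 = 33.5344
fertiliser: 20.0 × (267.44/269.33) = 20.0 × 0.992983 = 19.8597
sand: 14.8 × (19.16/22.55) = 14.8 × 0.849667 = 12.5751
Index = Σ wᵢ·(p₁ᵢ/p₀ᵢ) = 32.9887 + 5.1619 + 33.5344 + 19.8597 + 12.5751 = 104.1197

104.12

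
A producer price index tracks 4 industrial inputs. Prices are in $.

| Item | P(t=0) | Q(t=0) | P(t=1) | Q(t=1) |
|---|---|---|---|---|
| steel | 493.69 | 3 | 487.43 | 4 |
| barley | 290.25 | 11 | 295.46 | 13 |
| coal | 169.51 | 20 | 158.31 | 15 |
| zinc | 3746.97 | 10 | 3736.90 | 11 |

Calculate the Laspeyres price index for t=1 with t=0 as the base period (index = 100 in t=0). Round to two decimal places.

99.37

Laspeyres price index uses base-period quantities as weights.
ΣP(t=1)·Q(t=0) = 487.43×3 + 295.46×11 + 158.31×20 + 3736.90×10 = 1462.29 + 3250.06 + 3166.2 + 37369 = 45247.55
ΣP(t=0)·Q(t=0) = 493.69×3 + 290.25×11 + 169.51×20 + 3746.97×10 = 1481.07 + 3192.75 + 3390.2 + 37469.7 = 45533.72
Index = 45247.55 / 45533.72 × 100 = 99.3715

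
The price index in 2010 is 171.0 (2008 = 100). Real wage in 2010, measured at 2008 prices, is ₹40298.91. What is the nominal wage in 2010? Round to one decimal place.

Nominal = Real × (Index/100) = 40298.91 × (171.0/100)
        = 40298.91 × 1.710 = 68911.1361

68911.1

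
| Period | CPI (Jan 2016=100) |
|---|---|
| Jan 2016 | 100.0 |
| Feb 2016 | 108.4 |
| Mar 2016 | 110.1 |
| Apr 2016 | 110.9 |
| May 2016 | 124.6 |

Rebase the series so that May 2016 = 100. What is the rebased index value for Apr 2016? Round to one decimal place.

Rebased(Apr 2016) = 110.9 / 124.6 × 100 = 89.0048

89.0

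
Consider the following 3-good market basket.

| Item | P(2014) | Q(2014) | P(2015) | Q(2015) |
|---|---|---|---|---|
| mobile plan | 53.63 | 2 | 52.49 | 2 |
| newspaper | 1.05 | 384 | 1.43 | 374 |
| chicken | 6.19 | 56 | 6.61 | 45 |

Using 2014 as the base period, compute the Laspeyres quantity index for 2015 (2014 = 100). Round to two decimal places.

90.83

Laspeyres quantity index uses base-period prices as weights.
ΣP(2014)·Q(2015) = 53.63×2 + 1.05×374 + 6.19×45 = 107.26 + 392.7 + 278.55 = 778.51
ΣP(2014)·Q(2014) = 53.63×2 + 1.05×384 + 6.19×56 = 107.26 + 403.2 + 346.64 = 857.1
Index = 778.51 / 857.1 × 100 = 90.8307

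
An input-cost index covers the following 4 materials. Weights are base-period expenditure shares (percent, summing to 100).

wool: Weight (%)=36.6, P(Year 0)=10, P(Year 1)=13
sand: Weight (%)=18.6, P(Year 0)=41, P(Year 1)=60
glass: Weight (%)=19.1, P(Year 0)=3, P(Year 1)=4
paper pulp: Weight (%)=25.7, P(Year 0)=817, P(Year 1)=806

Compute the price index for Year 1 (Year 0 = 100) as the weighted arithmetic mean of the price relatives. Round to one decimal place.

wool: 36.6 × (13/10) = 36.6 × 1.300000 = 47.5800
sand: 18.6 × (60/41) = 18.6 × 1.463415 = 27.2195
glass: 19.1 × (4/3) = 19.1 × 1.333333 = 25.4667
paper pulp: 25.7 × (806/817) = 25.7 × 0.986536 = 25.3540
Index = Σ wᵢ·(p₁ᵢ/p₀ᵢ) = 47.5800 + 27.2195 + 25.4667 + 25.3540 = 125.6202

125.6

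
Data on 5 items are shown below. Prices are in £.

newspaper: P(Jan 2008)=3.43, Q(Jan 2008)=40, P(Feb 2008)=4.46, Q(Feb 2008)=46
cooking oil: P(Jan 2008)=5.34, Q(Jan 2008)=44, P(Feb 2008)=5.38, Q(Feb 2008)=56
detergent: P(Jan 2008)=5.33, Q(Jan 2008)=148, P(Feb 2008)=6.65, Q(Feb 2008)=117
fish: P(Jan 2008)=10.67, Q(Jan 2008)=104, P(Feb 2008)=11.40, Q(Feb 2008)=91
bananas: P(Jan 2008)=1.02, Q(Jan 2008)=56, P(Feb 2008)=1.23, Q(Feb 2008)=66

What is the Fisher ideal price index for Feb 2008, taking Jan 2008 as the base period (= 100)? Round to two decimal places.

113.71

Laspeyres component (base-period weights):
ΣP(Feb 2008)Q(Jan 2008) = 4.46×40 + 5.38×44 + 6.65×148 + 11.40×104 + 1.23×56 = 178.4 + 236.72 + 984.2 + 1185.6 + 68.88 = 2653.8
ΣP(Jan 2008)Q(Jan 2008) = 3.43×40 + 5.34×44 + 5.33×148 + 10.67×104 + 1.02×56 = 137.2 + 234.96 + 788.84 + 1109.68 + 57.12 = 2327.8
L = 2653.8 / 2327.8 × 100 = 114.0046
Paasche component (current-period weights):
ΣP(Feb 2008)Q(Feb 2008) = 4.46×46 + 5.38×56 + 6.65×117 + 11.40×91 + 1.23×66 = 205.16 + 301.28 + 778.05 + 1037.4 + 81.18 = 2403.07
ΣP(Jan 2008)Q(Feb 2008) = 3.43×46 + 5.34×56 + 5.33×117 + 10.67×91 + 1.02×66 = 157.78 + 299.04 + 623.61 + 970.97 + 67.32 = 2118.72
P = 2403.07 / 2118.72 × 100 = 113.4208
Fisher = √(L × P) = √(114.0046 × 113.4208) = 113.7124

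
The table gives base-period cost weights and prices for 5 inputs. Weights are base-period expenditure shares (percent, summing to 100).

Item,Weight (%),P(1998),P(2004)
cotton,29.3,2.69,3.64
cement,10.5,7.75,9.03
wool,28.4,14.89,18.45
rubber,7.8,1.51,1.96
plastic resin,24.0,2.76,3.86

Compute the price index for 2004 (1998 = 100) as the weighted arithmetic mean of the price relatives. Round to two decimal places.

cotton: 29.3 × (3.64/2.69) = 29.3 × 1.353160 = 39.6476
cement: 10.5 × (9.03/7.75) = 10.5 × 1.165161 = 12.2342
wool: 28.4 × (18.45/14.89) = 28.4 × 1.239087 = 35.1901
rubber: 7.8 × (1.96/1.51) = 7.8 × 1.298013 = 10.1245
plastic resin: 24.0 × (3.86/2.76) = 24.0 × 1.398551 = 33.5652
Index = Σ wᵢ·(p₁ᵢ/p₀ᵢ) = 39.6476 + 12.2342 + 35.1901 + 10.1245 + 33.5652 = 130.7616

130.76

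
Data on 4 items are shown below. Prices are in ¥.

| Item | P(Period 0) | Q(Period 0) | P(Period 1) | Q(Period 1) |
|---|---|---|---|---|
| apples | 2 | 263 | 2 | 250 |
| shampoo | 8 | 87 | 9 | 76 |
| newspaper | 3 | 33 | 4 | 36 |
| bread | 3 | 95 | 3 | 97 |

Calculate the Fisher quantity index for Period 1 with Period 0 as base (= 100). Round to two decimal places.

93.82

Laspeyres component (base-period weights):
ΣP(Period 0)Q(Period 1) = 2×250 + 8×76 + 3×36 + 3×97 = 500 + 608 + 108 + 291 = 1507
ΣP(Period 0)Q(Period 0) = 2×263 + 8×87 + 3×33 + 3×95 = 526 + 696 + 99 + 285 = 1606
L = 1507 / 1606 × 100 = 93.8356
Paasche component (current-period weights):
ΣP(Period 1)Q(Period 1) = 2×250 + 9×76 + 4×36 + 3×97 = 500 + 684 + 144 + 291 = 1619
ΣP(Period 1)Q(Period 0) = 2×263 + 9×87 + 4×33 + 3×95 = 526 + 783 + 132 + 285 = 1726
P = 1619 / 1726 × 100 = 93.8007
Fisher = √(L × P) = √(93.8356 × 93.8007) = 93.8182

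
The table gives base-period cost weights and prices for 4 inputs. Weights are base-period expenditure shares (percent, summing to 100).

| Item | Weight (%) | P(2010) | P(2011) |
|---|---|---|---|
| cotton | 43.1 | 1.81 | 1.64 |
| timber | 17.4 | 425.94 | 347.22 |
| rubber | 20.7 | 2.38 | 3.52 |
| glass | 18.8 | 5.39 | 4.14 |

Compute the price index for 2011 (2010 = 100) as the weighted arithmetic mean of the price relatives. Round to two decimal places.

98.29

cotton: 43.1 × (1.64/1.81) = 43.1 × 0.906077 = 39.0519
timber: 17.4 × (347.22/425.94) = 17.4 × 0.815185 = 14.1842
rubber: 20.7 × (3.52/2.38) = 20.7 × 1.478992 = 30.6151
glass: 18.8 × (4.14/5.39) = 18.8 × 0.768089 = 14.4401
Index = Σ wᵢ·(p₁ᵢ/p₀ᵢ) = 39.0519 + 14.1842 + 30.6151 + 14.4401 = 98.2914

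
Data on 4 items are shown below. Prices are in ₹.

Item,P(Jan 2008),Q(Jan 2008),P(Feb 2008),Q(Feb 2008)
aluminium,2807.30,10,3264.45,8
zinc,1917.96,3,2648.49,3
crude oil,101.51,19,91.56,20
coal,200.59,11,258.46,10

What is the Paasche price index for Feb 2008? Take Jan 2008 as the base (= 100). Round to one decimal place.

119.3

Paasche price index uses current-period quantities as weights.
ΣP(Feb 2008)·Q(Feb 2008) = 3264.45×8 + 2648.49×3 + 91.56×20 + 258.46×10 = 26115.6 + 7945.47 + 1831.2 + 2584.6 = 38476.87
ΣP(Jan 2008)·Q(Feb 2008) = 2807.30×8 + 1917.96×3 + 101.51×20 + 200.59×10 = 22458.4 + 5753.88 + 2030.2 + 2005.9 = 32248.38
Index = 38476.87 / 32248.38 × 100 = 119.3141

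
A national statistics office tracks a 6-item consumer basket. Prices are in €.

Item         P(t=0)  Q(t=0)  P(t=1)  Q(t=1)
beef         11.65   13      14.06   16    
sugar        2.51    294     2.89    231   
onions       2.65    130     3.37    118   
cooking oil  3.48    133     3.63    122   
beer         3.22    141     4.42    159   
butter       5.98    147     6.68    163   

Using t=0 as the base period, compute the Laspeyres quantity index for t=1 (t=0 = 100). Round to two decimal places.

98.69

Laspeyres quantity index uses base-period prices as weights.
ΣP(t=0)·Q(t=1) = 11.65×16 + 2.51×231 + 2.65×118 + 3.48×122 + 3.22×159 + 5.98×163 = 186.4 + 579.81 + 312.7 + 424.56 + 511.98 + 974.74 = 2990.19
ΣP(t=0)·Q(t=0) = 11.65×13 + 2.51×294 + 2.65×130 + 3.48×133 + 3.22×141 + 5.98×147 = 151.45 + 737.94 + 344.5 + 462.84 + 454.02 + 879.06 = 3029.81
Index = 2990.19 / 3029.81 × 100 = 98.6923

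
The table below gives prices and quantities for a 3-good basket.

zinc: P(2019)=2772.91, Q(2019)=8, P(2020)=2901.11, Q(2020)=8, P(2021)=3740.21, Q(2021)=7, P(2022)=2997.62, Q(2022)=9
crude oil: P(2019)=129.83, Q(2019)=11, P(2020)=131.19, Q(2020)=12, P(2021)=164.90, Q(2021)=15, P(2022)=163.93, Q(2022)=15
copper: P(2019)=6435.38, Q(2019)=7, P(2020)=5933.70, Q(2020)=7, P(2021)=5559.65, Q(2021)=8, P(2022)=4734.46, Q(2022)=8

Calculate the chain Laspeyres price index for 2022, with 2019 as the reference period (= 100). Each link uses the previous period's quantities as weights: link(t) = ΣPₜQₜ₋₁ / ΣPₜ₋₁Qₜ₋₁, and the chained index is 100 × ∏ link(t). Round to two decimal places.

Link 2019→2020:
ΣP(2020)Q(2019) = 2901.11×8 + 131.19×11 + 5933.70×7 = 23208.88 + 1443.09 + 41535.9 = 66187.87
ΣP(2019)Q(2019) = 2772.91×8 + 129.83×11 + 6435.38×7 = 22183.28 + 1428.13 + 45047.66 = 68659.07
link = 66187.87/68659.07 = 0.964008
Link 2020→2021:
ΣP(2021)Q(2020) = 3740.21×8 + 164.90×12 + 5559.65×7 = 29921.68 + 1978.8 + 38917.55 = 70818.03
ΣP(2020)Q(2020) = 2901.11×8 + 131.19×12 + 5933.70×7 = 23208.88 + 1574.28 + 41535.9 = 66319.06
link = 70818.03/66319.06 = 1.067838
Link 2021→2022:
ΣP(2022)Q(2021) = 2997.62×7 + 163.93×15 + 4734.46×8 = 20983.34 + 2458.95 + 37875.68 = 61317.97
ΣP(2021)Q(2021) = 3740.21×7 + 164.90×15 + 5559.65×8 = 26181.47 + 2473.5 + 44477.2 = 73132.17
link = 61317.97/73132.17 = 0.838454
Chained index = 100 × 0.964008 × 1.067838 × 0.838454 = 86.3108

86.31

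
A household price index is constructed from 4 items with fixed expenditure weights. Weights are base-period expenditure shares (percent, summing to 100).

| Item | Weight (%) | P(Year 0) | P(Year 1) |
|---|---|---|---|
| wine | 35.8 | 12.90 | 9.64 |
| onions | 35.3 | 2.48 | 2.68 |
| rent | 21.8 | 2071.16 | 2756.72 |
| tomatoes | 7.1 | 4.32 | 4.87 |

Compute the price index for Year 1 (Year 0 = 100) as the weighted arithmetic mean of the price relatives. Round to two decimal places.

wine: 35.8 × (9.64/12.90) = 35.8 × 0.747287 = 26.7529
onions: 35.3 × (2.68/2.48) = 35.3 × 1.080645 = 38.1468
rent: 21.8 × (2756.72/2071.16) = 21.8 × 1.331003 = 29.0159
tomatoes: 7.1 × (4.87/4.32) = 7.1 × 1.127315 = 8.0039
Index = Σ wᵢ·(p₁ᵢ/p₀ᵢ) = 26.7529 + 38.1468 + 29.0159 + 8.0039 = 101.9194

101.92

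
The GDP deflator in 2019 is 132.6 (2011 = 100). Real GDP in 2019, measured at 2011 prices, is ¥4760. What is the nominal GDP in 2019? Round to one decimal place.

Nominal = Real × (Index/100) = 4760 × (132.6/100)
        = 4760 × 1.326 = 6311.7600

6311.8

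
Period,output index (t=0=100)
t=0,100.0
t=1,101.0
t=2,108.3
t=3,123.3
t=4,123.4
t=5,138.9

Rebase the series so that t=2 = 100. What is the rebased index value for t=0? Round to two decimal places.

Rebased(t=0) = 100.0 / 108.3 × 100 = 92.3361

92.34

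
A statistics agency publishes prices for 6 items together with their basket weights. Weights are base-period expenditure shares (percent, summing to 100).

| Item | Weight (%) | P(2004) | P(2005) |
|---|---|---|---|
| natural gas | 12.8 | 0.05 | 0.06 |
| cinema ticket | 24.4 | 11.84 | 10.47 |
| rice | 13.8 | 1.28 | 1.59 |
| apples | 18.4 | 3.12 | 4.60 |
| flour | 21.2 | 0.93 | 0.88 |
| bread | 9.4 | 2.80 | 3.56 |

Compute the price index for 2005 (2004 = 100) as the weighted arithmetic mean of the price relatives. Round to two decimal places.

113.22

natural gas: 12.8 × (0.06/0.05) = 12.8 × 1.200000 = 15.3600
cinema ticket: 24.4 × (10.47/11.84) = 24.4 × 0.884291 = 21.5767
rice: 13.8 × (1.59/1.28) = 13.8 × 1.242188 = 17.1422
apples: 18.4 × (4.60/3.12) = 18.4 × 1.474359 = 27.1282
flour: 21.2 × (0.88/0.93) = 21.2 × 0.946237 = 20.0602
bread: 9.4 × (3.56/2.80) = 9.4 × 1.271429 = 11.9514
Index = Σ wᵢ·(p₁ᵢ/p₀ᵢ) = 15.3600 + 21.5767 + 17.1422 + 27.1282 + 20.0602 + 11.9514 = 113.2187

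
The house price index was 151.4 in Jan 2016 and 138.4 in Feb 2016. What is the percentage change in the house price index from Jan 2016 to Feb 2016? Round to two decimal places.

-8.59%

Change = (138.4 − 151.4) / 151.4 × 100
       = -13.0 / 151.4 × 100 = -8.5865%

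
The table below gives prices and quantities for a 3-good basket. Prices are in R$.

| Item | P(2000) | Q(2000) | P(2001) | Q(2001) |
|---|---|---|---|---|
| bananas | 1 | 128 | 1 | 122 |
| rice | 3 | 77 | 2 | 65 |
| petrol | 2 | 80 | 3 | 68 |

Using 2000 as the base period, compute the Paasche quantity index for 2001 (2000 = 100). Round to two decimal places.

87.36

Paasche quantity index uses current-period prices as weights.
ΣP(2001)·Q(2001) = 1×122 + 2×65 + 3×68 = 122 + 130 + 204 = 456
ΣP(2001)·Q(2000) = 1×128 + 2×77 + 3×80 = 128 + 154 + 240 = 522
Index = 456 / 522 × 100 = 87.3563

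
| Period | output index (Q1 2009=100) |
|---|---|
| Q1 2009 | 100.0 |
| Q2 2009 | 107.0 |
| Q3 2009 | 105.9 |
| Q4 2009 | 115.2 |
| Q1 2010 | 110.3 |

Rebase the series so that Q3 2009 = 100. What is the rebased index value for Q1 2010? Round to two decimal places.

Rebased(Q1 2010) = 110.3 / 105.9 × 100 = 104.1549

104.15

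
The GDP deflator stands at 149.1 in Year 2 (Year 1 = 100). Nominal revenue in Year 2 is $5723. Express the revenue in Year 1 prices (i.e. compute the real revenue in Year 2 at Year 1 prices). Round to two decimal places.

Real = Nominal ÷ (Index/100) = 5723 ÷ (149.1/100)
     = 5723 ÷ 1.491 = 3838.3635

3838.36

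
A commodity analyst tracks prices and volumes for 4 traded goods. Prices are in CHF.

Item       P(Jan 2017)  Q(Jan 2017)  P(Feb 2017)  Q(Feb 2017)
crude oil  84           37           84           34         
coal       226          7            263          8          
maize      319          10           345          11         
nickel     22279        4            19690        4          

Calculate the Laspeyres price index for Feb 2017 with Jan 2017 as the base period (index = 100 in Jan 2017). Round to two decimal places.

89.86

Laspeyres price index uses base-period quantities as weights.
ΣP(Feb 2017)·Q(Jan 2017) = 84×37 + 263×7 + 345×10 + 19690×4 = 3108 + 1841 + 3450 + 78760 = 87159
ΣP(Jan 2017)·Q(Jan 2017) = 84×37 + 226×7 + 319×10 + 22279×4 = 3108 + 1582 + 3190 + 89116 = 96996
Index = 87159 / 96996 × 100 = 89.8583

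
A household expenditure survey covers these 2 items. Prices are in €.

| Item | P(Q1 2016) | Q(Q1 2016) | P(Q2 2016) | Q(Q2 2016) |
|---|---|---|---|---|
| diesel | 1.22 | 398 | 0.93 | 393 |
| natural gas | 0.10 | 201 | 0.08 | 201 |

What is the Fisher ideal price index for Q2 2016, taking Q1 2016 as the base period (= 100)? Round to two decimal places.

Laspeyres component (base-period weights):
ΣP(Q2 2016)Q(Q1 2016) = 0.93×398 + 0.08×201 = 370.14 + 16.08 = 386.22
ΣP(Q1 2016)Q(Q1 2016) = 1.22×398 + 0.10×201 = 485.56 + 20.1 = 505.66
L = 386.22 / 505.66 × 100 = 76.3794
Paasche component (current-period weights):
ΣP(Q2 2016)Q(Q2 2016) = 0.93×393 + 0.08×201 = 365.49 + 16.08 = 381.57
ΣP(Q1 2016)Q(Q2 2016) = 1.22×393 + 0.10×201 = 479.46 + 20.1 = 499.56
P = 381.57 / 499.56 × 100 = 76.3812
Fisher = √(L × P) = √(76.3794 × 76.3812) = 76.3803

76.38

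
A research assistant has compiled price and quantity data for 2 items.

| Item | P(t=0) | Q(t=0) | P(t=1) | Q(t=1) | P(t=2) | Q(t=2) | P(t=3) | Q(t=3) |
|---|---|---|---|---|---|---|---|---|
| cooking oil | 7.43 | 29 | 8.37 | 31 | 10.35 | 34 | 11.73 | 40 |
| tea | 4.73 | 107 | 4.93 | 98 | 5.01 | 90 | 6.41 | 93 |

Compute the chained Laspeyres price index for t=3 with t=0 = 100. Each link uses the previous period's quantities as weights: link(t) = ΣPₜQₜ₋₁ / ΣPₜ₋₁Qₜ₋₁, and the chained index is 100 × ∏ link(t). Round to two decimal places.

141.83

Link t=0→t=1:
ΣP(t=1)Q(t=0) = 8.37×29 + 4.93×107 = 242.73 + 527.51 = 770.24
ΣP(t=0)Q(t=0) = 7.43×29 + 4.73×107 = 215.47 + 506.11 = 721.58
link = 770.24/721.58 = 1.067435
Link t=1→t=2:
ΣP(t=2)Q(t=1) = 10.35×31 + 5.01×98 = 320.85 + 490.98 = 811.83
ΣP(t=1)Q(t=1) = 8.37×31 + 4.93×98 = 259.47 + 483.14 = 742.61
link = 811.83/742.61 = 1.093212
Link t=2→t=3:
ΣP(t=3)Q(t=2) = 11.73×34 + 6.41×90 = 398.82 + 576.9 = 975.72
ΣP(t=2)Q(t=2) = 10.35×34 + 5.01×90 = 351.9 + 450.9 = 802.8
link = 975.72/802.8 = 1.215396
Chained index = 100 × 1.067435 × 1.093212 × 1.215396 = 141.8286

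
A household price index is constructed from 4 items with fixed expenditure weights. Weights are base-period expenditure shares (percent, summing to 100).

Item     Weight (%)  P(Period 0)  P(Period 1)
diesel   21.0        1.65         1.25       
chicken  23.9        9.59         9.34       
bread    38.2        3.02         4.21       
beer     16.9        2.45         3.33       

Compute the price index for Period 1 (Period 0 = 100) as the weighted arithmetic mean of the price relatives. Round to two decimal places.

diesel: 21.0 × (1.25/1.65) = 21.0 × 0.757576 = 15.9091
chicken: 23.9 × (9.34/9.59) = 23.9 × 0.973931 = 23.2770
bread: 38.2 × (4.21/3.02) = 38.2 × 1.394040 = 53.2523
beer: 16.9 × (3.33/2.45) = 16.9 × 1.359184 = 22.9702
Index = Σ wᵢ·(p₁ᵢ/p₀ᵢ) = 15.9091 + 23.2770 + 53.2523 + 22.9702 = 115.4086

115.41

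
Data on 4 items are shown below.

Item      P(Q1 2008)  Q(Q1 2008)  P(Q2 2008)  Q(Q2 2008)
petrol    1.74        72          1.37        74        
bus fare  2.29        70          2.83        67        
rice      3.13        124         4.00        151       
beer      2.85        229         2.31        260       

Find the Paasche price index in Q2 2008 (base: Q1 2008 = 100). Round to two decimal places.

Paasche price index uses current-period quantities as weights.
ΣP(Q2 2008)·Q(Q2 2008) = 1.37×74 + 2.83×67 + 4.00×151 + 2.31×260 = 101.38 + 189.61 + 604 + 600.6 = 1495.59
ΣP(Q1 2008)·Q(Q2 2008) = 1.74×74 + 2.29×67 + 3.13×151 + 2.85×260 = 128.76 + 153.43 + 472.63 + 741 = 1495.82
Index = 1495.59 / 1495.82 × 100 = 99.9846

99.98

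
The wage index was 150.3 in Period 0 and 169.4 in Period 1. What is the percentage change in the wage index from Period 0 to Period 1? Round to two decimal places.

Change = (169.4 − 150.3) / 150.3 × 100
       = 19.1 / 150.3 × 100 = 12.7079%

12.71%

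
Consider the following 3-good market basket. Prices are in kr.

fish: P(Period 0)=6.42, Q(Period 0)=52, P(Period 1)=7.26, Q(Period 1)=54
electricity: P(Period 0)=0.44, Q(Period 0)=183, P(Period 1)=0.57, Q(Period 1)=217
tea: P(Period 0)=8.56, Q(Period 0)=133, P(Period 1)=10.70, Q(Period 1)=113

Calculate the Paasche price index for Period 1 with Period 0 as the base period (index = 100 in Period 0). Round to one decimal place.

122.4

Paasche price index uses current-period quantities as weights.
ΣP(Period 1)·Q(Period 1) = 7.26×54 + 0.57×217 + 10.70×113 = 392.04 + 123.69 + 1209.1 = 1724.83
ΣP(Period 0)·Q(Period 1) = 6.42×54 + 0.44×217 + 8.56×113 = 346.68 + 95.48 + 967.28 = 1409.44
Index = 1724.83 / 1409.44 × 100 = 122.3770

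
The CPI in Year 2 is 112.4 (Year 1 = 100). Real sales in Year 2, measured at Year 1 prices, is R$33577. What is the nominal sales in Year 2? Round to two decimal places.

Nominal = Real × (Index/100) = 33577 × (112.4/100)
        = 33577 × 1.124 = 37740.5480

37740.55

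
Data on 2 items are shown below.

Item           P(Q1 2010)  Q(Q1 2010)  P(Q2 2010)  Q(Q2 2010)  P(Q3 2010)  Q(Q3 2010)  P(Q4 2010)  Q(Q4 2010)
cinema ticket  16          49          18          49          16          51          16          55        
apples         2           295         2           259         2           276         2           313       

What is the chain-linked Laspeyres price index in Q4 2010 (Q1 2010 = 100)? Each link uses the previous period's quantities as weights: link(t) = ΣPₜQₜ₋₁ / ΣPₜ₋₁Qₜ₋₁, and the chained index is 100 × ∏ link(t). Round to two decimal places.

99.63

Link Q1 2010→Q2 2010:
ΣP(Q2 2010)Q(Q1 2010) = 18×49 + 2×295 = 882 + 590 = 1472
ΣP(Q1 2010)Q(Q1 2010) = 16×49 + 2×295 = 784 + 590 = 1374
link = 1472/1374 = 1.071325
Link Q2 2010→Q3 2010:
ΣP(Q3 2010)Q(Q2 2010) = 16×49 + 2×259 = 784 + 518 = 1302
ΣP(Q2 2010)Q(Q2 2010) = 18×49 + 2×259 = 882 + 518 = 1400
link = 1302/1400 = 0.930000
Link Q3 2010→Q4 2010:
ΣP(Q4 2010)Q(Q3 2010) = 16×51 + 2×276 = 816 + 552 = 1368
ΣP(Q3 2010)Q(Q3 2010) = 16×51 + 2×276 = 816 + 552 = 1368
link = 1368/1368 = 1.000000
Chained index = 100 × 1.071325 × 0.930000 × 1.000000 = 99.6332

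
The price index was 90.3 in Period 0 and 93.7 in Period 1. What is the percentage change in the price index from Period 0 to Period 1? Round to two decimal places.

3.77%

Change = (93.7 − 90.3) / 90.3 × 100
       = 3.4 / 90.3 × 100 = 3.7652%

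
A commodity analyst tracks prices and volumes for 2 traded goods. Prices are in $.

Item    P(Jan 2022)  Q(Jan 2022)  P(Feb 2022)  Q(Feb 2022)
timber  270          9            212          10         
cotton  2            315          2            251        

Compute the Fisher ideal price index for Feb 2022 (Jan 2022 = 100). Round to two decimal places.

Laspeyres component (base-period weights):
ΣP(Feb 2022)Q(Jan 2022) = 212×9 + 2×315 = 1908 + 630 = 2538
ΣP(Jan 2022)Q(Jan 2022) = 270×9 + 2×315 = 2430 + 630 = 3060
L = 2538 / 3060 × 100 = 82.9412
Paasche component (current-period weights):
ΣP(Feb 2022)Q(Feb 2022) = 212×10 + 2×251 = 2120 + 502 = 2622
ΣP(Jan 2022)Q(Feb 2022) = 270×10 + 2×251 = 2700 + 502 = 3202
P = 2622 / 3202 × 100 = 81.8863
Fisher = √(L × P) = √(82.9412 × 81.8863) = 82.4121

82.41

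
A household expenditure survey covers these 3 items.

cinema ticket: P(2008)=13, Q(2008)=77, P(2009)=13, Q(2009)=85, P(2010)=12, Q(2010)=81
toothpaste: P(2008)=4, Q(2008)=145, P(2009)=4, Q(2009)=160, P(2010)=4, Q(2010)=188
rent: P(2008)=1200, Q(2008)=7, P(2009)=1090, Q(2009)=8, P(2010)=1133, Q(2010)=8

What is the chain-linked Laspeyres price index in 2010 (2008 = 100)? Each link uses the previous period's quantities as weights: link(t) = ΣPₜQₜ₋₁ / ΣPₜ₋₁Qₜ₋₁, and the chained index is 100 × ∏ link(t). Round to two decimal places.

Link 2008→2009:
ΣP(2009)Q(2008) = 13×77 + 4×145 + 1090×7 = 1001 + 580 + 7630 = 9211
ΣP(2008)Q(2008) = 13×77 + 4×145 + 1200×7 = 1001 + 580 + 8400 = 9981
link = 9211/9981 = 0.922853
Link 2009→2010:
ΣP(2010)Q(2009) = 12×85 + 4×160 + 1133×8 = 1020 + 640 + 9064 = 10724
ΣP(2009)Q(2009) = 13×85 + 4×160 + 1090×8 = 1105 + 640 + 8720 = 10465
link = 10724/10465 = 1.024749
Chained index = 100 × 0.922853 × 1.024749 = 94.5693

94.57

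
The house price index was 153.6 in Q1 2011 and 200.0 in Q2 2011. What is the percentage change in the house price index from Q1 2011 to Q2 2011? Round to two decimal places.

Change = (200.0 − 153.6) / 153.6 × 100
       = 46.4 / 153.6 × 100 = 30.2083%

30.21%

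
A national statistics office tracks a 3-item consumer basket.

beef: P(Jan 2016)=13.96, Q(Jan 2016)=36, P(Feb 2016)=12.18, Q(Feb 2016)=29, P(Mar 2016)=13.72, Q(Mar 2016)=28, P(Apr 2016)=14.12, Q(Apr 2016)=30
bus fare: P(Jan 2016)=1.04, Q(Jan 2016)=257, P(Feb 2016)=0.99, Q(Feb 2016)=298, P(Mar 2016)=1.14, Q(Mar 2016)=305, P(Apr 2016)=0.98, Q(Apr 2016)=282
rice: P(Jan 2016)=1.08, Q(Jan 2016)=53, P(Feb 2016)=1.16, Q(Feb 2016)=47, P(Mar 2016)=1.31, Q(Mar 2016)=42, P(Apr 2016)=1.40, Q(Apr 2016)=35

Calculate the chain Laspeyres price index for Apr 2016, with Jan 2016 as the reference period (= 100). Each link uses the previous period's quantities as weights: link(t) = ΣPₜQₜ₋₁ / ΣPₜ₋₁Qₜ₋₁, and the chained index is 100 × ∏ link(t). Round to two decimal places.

99.27

Link Jan 2016→Feb 2016:
ΣP(Feb 2016)Q(Jan 2016) = 12.18×36 + 0.99×257 + 1.16×53 = 438.48 + 254.43 + 61.48 = 754.39
ΣP(Jan 2016)Q(Jan 2016) = 13.96×36 + 1.04×257 + 1.08×53 = 502.56 + 267.28 + 57.24 = 827.08
link = 754.39/827.08 = 0.912112
Link Feb 2016→Mar 2016:
ΣP(Mar 2016)Q(Feb 2016) = 13.72×29 + 1.14×298 + 1.31×47 = 397.88 + 339.72 + 61.57 = 799.17
ΣP(Feb 2016)Q(Feb 2016) = 12.18×29 + 0.99×298 + 1.16×47 = 353.22 + 295.02 + 54.52 = 702.76
link = 799.17/702.76 = 1.137188
Link Mar 2016→Apr 2016:
ΣP(Apr 2016)Q(Mar 2016) = 14.12×28 + 0.98×305 + 1.40×42 = 395.36 + 298.9 + 58.8 = 753.06
ΣP(Mar 2016)Q(Mar 2016) = 13.72×28 + 1.14×305 + 1.31×42 = 384.16 + 347.7 + 55.02 = 786.88
link = 753.06/786.88 = 0.957020
Chained index = 100 × 0.912112 × 1.137188 × 0.957020 = 99.2662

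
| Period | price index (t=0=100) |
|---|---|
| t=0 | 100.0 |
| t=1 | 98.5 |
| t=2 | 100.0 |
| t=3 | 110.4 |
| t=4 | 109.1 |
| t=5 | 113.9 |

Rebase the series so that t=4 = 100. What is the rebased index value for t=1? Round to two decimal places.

90.28

Rebased(t=1) = 98.5 / 109.1 × 100 = 90.2841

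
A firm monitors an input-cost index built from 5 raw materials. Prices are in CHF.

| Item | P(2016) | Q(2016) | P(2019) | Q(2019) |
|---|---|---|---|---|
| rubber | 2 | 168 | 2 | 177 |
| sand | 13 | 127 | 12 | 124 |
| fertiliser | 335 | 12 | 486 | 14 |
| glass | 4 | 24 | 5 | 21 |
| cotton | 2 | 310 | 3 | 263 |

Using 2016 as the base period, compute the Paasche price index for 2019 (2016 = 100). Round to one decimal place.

131.3

Paasche price index uses current-period quantities as weights.
ΣP(2019)·Q(2019) = 2×177 + 12×124 + 486×14 + 5×21 + 3×263 = 354 + 1488 + 6804 + 105 + 789 = 9540
ΣP(2016)·Q(2019) = 2×177 + 13×124 + 335×14 + 4×21 + 2×263 = 354 + 1612 + 4690 + 84 + 526 = 7266
Index = 9540 / 7266 × 100 = 131.2964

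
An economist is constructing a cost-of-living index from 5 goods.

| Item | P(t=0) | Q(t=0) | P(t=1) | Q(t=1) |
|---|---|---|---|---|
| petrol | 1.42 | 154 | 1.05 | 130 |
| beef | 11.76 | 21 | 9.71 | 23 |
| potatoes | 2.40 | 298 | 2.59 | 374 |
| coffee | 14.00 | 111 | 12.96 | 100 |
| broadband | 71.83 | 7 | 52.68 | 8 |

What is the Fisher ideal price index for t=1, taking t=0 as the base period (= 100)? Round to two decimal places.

Laspeyres component (base-period weights):
ΣP(t=1)Q(t=0) = 1.05×154 + 9.71×21 + 2.59×298 + 12.96×111 + 52.68×7 = 161.7 + 203.91 + 771.82 + 1438.56 + 368.76 = 2944.75
ΣP(t=0)Q(t=0) = 1.42×154 + 11.76×21 + 2.40×298 + 14.00×111 + 71.83×7 = 218.68 + 246.96 + 715.2 + 1554 + 502.81 = 3237.65
L = 2944.75 / 3237.65 × 100 = 90.9533
Paasche component (current-period weights):
ΣP(t=1)Q(t=1) = 1.05×130 + 9.71×23 + 2.59×374 + 12.96×100 + 52.68×8 = 136.5 + 223.33 + 968.66 + 1296 + 421.44 = 3045.93
ΣP(t=0)Q(t=1) = 1.42×130 + 11.76×23 + 2.40×374 + 14.00×100 + 71.83×8 = 184.6 + 270.48 + 897.6 + 1400 + 574.64 = 3327.32
P = 3045.93 / 3327.32 × 100 = 91.5430
Fisher = √(L × P) = √(90.9533 × 91.5430) = 91.2477

91.25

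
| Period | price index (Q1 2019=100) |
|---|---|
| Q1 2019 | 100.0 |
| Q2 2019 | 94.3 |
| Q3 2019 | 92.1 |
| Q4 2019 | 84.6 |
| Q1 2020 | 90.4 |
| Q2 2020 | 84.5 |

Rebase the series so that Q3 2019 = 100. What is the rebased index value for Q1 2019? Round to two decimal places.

Rebased(Q1 2019) = 100.0 / 92.1 × 100 = 108.5776

108.58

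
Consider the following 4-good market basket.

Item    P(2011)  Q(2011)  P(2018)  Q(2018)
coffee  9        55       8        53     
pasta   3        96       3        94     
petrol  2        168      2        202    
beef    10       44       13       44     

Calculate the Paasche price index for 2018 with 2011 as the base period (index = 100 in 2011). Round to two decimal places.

104.93

Paasche price index uses current-period quantities as weights.
ΣP(2018)·Q(2018) = 8×53 + 3×94 + 2×202 + 13×44 = 424 + 282 + 404 + 572 = 1682
ΣP(2011)·Q(2018) = 9×53 + 3×94 + 2×202 + 10×44 = 477 + 282 + 404 + 440 = 1603
Index = 1682 / 1603 × 100 = 104.9283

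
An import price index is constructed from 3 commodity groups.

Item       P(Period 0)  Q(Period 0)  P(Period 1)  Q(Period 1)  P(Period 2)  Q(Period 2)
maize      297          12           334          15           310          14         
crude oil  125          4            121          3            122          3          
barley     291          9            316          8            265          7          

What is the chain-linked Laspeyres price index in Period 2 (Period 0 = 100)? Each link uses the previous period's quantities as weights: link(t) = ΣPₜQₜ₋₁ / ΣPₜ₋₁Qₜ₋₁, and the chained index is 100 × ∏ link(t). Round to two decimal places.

Link Period 0→Period 1:
ΣP(Period 1)Q(Period 0) = 334×12 + 121×4 + 316×9 = 4008 + 484 + 2844 = 7336
ΣP(Period 0)Q(Period 0) = 297×12 + 125×4 + 291×9 = 3564 + 500 + 2619 = 6683
link = 7336/6683 = 1.097711
Link Period 1→Period 2:
ΣP(Period 2)Q(Period 1) = 310×15 + 122×3 + 265×8 = 4650 + 366 + 2120 = 7136
ΣP(Period 1)Q(Period 1) = 334×15 + 121×3 + 316×8 = 5010 + 363 + 2528 = 7901
link = 7136/7901 = 0.903177
Chained index = 100 × 1.097711 × 0.903177 = 99.1427

99.14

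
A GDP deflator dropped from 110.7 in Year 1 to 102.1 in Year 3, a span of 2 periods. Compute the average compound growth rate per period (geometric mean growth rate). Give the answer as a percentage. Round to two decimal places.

-3.96%

Growth factor = (102.1/110.7)^(1/2) = (0.922313)^(1/2) = 0.960371
Growth rate = 0.960371 − 1 = -0.039629 = -3.9629%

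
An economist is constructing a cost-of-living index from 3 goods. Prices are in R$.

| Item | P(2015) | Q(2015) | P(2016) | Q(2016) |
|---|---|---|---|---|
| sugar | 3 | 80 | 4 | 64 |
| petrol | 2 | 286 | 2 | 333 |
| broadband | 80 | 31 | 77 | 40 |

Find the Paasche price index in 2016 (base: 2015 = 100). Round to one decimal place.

Paasche price index uses current-period quantities as weights.
ΣP(2016)·Q(2016) = 4×64 + 2×333 + 77×40 = 256 + 666 + 3080 = 4002
ΣP(2015)·Q(2016) = 3×64 + 2×333 + 80×40 = 192 + 666 + 3200 = 4058
Index = 4002 / 4058 × 100 = 98.6200

98.6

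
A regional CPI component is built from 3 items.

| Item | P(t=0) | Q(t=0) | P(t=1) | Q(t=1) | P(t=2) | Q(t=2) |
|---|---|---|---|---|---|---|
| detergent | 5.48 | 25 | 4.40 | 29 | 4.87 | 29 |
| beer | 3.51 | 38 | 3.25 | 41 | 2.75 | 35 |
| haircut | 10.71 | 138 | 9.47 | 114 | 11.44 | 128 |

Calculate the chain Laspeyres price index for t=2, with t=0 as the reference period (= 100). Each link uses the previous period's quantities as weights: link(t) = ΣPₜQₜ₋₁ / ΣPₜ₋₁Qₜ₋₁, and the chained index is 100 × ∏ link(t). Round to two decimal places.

Link t=0→t=1:
ΣP(t=1)Q(t=0) = 4.40×25 + 3.25×38 + 9.47×138 = 110 + 123.5 + 1306.86 = 1540.36
ΣP(t=0)Q(t=0) = 5.48×25 + 3.51×38 + 10.71×138 = 137 + 133.38 + 1477.98 = 1748.36
link = 1540.36/1748.36 = 0.881031
Link t=1→t=2:
ΣP(t=2)Q(t=1) = 4.87×29 + 2.75×41 + 11.44×114 = 141.23 + 112.75 + 1304.16 = 1558.14
ΣP(t=1)Q(t=1) = 4.40×29 + 3.25×41 + 9.47×114 = 127.6 + 133.25 + 1079.58 = 1340.43
link = 1558.14/1340.43 = 1.162418
Chained index = 100 × 0.881031 × 1.162418 = 102.4127

102.41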